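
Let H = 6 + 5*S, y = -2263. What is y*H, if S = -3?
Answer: 20367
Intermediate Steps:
H = -9 (H = 6 + 5*(-3) = 6 - 15 = -9)
y*H = -2263*(-9) = 20367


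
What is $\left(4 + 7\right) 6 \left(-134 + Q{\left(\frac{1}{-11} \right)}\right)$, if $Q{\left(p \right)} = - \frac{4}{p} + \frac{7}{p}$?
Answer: $-11022$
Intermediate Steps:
$Q{\left(p \right)} = \frac{3}{p}$
$\left(4 + 7\right) 6 \left(-134 + Q{\left(\frac{1}{-11} \right)}\right) = \left(4 + 7\right) 6 \left(-134 + \frac{3}{\frac{1}{-11}}\right) = 11 \cdot 6 \left(-134 + \frac{3}{- \frac{1}{11}}\right) = 66 \left(-134 + 3 \left(-11\right)\right) = 66 \left(-134 - 33\right) = 66 \left(-167\right) = -11022$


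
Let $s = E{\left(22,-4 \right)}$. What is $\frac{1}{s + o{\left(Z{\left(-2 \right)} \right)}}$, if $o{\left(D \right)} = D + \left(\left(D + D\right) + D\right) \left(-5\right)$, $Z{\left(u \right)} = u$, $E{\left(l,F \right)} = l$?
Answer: $\frac{1}{50} \approx 0.02$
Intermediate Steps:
$s = 22$
$o{\left(D \right)} = - 14 D$ ($o{\left(D \right)} = D + \left(2 D + D\right) \left(-5\right) = D + 3 D \left(-5\right) = D - 15 D = - 14 D$)
$\frac{1}{s + o{\left(Z{\left(-2 \right)} \right)}} = \frac{1}{22 - -28} = \frac{1}{22 + 28} = \frac{1}{50}$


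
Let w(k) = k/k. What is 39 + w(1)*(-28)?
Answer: 11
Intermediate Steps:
w(k) = 1
39 + w(1)*(-28) = 39 + 1*(-28) = 39 - 28 = 11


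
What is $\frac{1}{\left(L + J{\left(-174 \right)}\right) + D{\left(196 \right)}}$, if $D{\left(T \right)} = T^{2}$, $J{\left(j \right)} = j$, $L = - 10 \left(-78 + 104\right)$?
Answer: $\frac{1}{37982} \approx 2.6328 \cdot 10^{-5}$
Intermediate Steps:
$L = -260$ ($L = \left(-10\right) 26 = -260$)
$\frac{1}{\left(L + J{\left(-174 \right)}\right) + D{\left(196 \right)}} = \frac{1}{\left(-260 - 174\right) + 196^{2}} = \frac{1}{-434 + 38416} = \frac{1}{37982}$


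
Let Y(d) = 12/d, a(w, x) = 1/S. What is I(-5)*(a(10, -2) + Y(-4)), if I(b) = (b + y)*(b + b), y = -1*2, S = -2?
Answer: -245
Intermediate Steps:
a(w, x) = -1/2 (a(w, x) = 1/(-2) = -1/2)
y = -2
I(b) = 2*b*(-2 + b) (I(b) = (b - 2)*(b + b) = (-2 + b)*(2*b) = 2*b*(-2 + b))
I(-5)*(a(10, -2) + Y(-4)) = (2*(-5)*(-2 - 5))*(-1/2 + 12/(-4)) = (2*(-5)*(-7))*(-1/2 + 12*(-1/4)) = 70*(-1/2 - 3) = 70*(-7/2) = -245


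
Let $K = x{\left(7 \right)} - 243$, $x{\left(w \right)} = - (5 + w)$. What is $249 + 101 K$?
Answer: $-25506$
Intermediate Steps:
$x{\left(w \right)} = -5 - w$
$K = -255$ ($K = \left(-5 - 7\right) - 243 = -12 - 243 = -255$)
$249 + 101 K = 249 + 101 \left(-255\right) = 249 - 25755 = -25506$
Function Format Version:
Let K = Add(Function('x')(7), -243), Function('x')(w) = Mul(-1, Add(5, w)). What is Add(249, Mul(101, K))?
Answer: -25506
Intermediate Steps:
Function('x')(w) = Add(-5, Mul(-1, w))
K = -255 (K = Add(Add(-5, Mul(-1, 7)), -243) = Add(Add(-5, -7), -243) = Add(-12, -243) = -255)
Add(249, Mul(101, K)) = Add(249, Mul(101, -255)) = Add(249, -25755) = -25506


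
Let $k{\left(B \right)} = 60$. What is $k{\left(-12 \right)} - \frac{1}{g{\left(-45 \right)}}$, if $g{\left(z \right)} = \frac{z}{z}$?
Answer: $59$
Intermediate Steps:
$g{\left(z \right)} = 1$
$k{\left(-12 \right)} - \frac{1}{g{\left(-45 \right)}} = 60 - 1^{-1} = 60 - 1 = 59$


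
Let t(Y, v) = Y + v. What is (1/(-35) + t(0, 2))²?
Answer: 4761/1225 ≈ 3.8865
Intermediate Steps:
(1/(-35) + t(0, 2))² = (1/(-35) + (0 + 2))² = (-1/35 + 2)² = (69/35)² = 4761/1225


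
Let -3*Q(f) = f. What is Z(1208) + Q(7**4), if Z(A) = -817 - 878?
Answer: -7486/3 ≈ -2495.3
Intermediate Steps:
Q(f) = -f/3
Z(A) = -1695
Z(1208) + Q(7**4) = -1695 - 1/3*7**4 = -1695 - 1/3*2401 = -1695 - 2401/3 = -7486/3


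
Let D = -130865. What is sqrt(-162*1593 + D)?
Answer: I*sqrt(388931) ≈ 623.64*I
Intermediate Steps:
sqrt(-162*1593 + D) = sqrt(-162*1593 - 130865) = sqrt(-258066 - 130865) = sqrt(-388931) = I*sqrt(388931)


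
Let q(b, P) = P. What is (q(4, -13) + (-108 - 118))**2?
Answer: 57121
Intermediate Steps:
(q(4, -13) + (-108 - 118))**2 = (-13 + (-108 - 118))**2 = (-13 - 226)**2 = (-239)**2 = 57121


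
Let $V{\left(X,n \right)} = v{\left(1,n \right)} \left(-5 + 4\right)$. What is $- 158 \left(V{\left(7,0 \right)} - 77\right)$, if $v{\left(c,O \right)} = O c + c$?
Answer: $12324$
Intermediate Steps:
$v{\left(c,O \right)} = c + O c$
$V{\left(X,n \right)} = -1 - n$ ($V{\left(X,n \right)} = 1 \left(1 + n\right) \left(-5 + 4\right) = \left(1 + n\right) \left(-1\right) = -1 - n$)
$- 158 \left(V{\left(7,0 \right)} - 77\right) = - 158 \left(\left(-1 - 0\right) - 77\right) = - 158 \left(\left(-1 + 0\right) - 77\right) = - 158 \left(-1 - 77\right) = \left(-158\right) \left(-78\right) = 12324$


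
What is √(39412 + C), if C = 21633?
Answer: √61045 ≈ 247.07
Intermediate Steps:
√(39412 + C) = √(39412 + 21633) = √61045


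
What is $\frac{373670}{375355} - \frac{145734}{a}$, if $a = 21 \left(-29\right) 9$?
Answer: $\frac{3783338056}{137154717} \approx 27.584$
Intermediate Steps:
$a = -5481$ ($a = \left(-609\right) 9 = -5481$)
$\frac{373670}{375355} - \frac{145734}{a} = \frac{373670}{375355} - \frac{145734}{-5481} = 373670 \cdot \frac{1}{375355} - - \frac{48578}{1827} = \frac{74734}{75071} + \frac{48578}{1827} = \frac{3783338056}{137154717}$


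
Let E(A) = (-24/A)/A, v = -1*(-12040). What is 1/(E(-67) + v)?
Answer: 4489/54047536 ≈ 8.3057e-5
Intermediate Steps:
v = 12040
E(A) = -24/A²
1/(E(-67) + v) = 1/(-24/(-67)² + 12040) = 1/(-24*1/4489 + 12040) = 1/(-24/4489 + 12040) = 1/(54047536/4489) = 4489/54047536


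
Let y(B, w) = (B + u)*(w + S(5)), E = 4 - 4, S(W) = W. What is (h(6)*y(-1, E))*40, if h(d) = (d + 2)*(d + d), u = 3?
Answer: 38400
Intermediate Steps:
E = 0
y(B, w) = (3 + B)*(5 + w) (y(B, w) = (B + 3)*(w + 5) = (3 + B)*(5 + w))
h(d) = 2*d*(2 + d) (h(d) = (2 + d)*(2*d) = 2*d*(2 + d))
(h(6)*y(-1, E))*40 = ((2*6*(2 + 6))*(15 + 3*0 + 5*(-1) - 1*0))*40 = ((2*6*8)*(15 + 0 - 5 + 0))*40 = (96*10)*40 = 960*40 = 38400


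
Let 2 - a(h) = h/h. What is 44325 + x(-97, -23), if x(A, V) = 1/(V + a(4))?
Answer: 975149/22 ≈ 44325.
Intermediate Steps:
a(h) = 1 (a(h) = 2 - h/h = 2 - 1*1 = 2 - 1 = 1)
x(A, V) = 1/(1 + V) (x(A, V) = 1/(V + 1) = 1/(1 + V))
44325 + x(-97, -23) = 44325 + 1/(1 - 23) = 44325 + 1/(-22) = 44325 - 1/22 = 975149/22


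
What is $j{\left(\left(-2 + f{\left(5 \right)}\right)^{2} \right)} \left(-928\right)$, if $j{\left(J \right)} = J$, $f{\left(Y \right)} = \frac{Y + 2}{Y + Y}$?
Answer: $- \frac{39208}{25} \approx -1568.3$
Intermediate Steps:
$f{\left(Y \right)} = \frac{2 + Y}{2 Y}$
$j{\left(\left(-2 + f{\left(5 \right)}\right)^{2} \right)} \left(-928\right) = \left(-2 + \frac{2 + 5}{2 \cdot 5}\right)^{2} \left(-928\right) = \left(-2 + \frac{1}{2} \cdot \frac{1}{5} \cdot 7\right)^{2} \left(-928\right) = \left(-2 + \frac{7}{10}\right)^{2} \left(-928\right) = \left(- \frac{13}{10}\right)^{2} \left(-928\right) = \frac{169}{100} \left(-928\right) = - \frac{39208}{25}$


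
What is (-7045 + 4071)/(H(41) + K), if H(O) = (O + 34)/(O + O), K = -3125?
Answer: 243868/256175 ≈ 0.95196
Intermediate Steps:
H(O) = (34 + O)/(2*O) (H(O) = (34 + O)/((2*O)) = (34 + O)*(1/(2*O)) = (34 + O)/(2*O))
(-7045 + 4071)/(H(41) + K) = (-7045 + 4071)/((½)*(34 + 41)/41 - 3125) = -2974/((½)*(1/41)*75 - 3125) = -2974/(75/82 - 3125) = -2974/(-256175/82) = -2974*(-82/256175) = 243868/256175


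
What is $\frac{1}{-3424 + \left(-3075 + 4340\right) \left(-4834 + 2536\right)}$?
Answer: $- \frac{1}{2910394} \approx -3.436 \cdot 10^{-7}$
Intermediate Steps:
$\frac{1}{-3424 + \left(-3075 + 4340\right) \left(-4834 + 2536\right)} = \frac{1}{-3424 + 1265 \left(-2298\right)} = \frac{1}{-3424 - 2906970} = \frac{1}{-2910394} = - \frac{1}{2910394}$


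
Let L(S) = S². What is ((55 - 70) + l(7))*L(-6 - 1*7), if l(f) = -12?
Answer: -4563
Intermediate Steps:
((55 - 70) + l(7))*L(-6 - 1*7) = ((55 - 70) - 12)*(-6 - 1*7)² = (-15 - 12)*(-6 - 7)² = -27*(-13)² = -27*169 = -4563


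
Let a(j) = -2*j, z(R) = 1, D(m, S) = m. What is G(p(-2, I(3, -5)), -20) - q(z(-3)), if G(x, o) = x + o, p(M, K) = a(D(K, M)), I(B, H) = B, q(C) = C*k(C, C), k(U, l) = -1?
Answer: -25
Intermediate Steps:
q(C) = -C (q(C) = C*(-1) = -C)
p(M, K) = -2*K
G(x, o) = o + x
G(p(-2, I(3, -5)), -20) - q(z(-3)) = (-20 - 2*3) - (-1) = (-20 - 6) - 1*(-1) = -26 + 1 = -25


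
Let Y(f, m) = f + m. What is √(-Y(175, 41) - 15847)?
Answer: I*√16063 ≈ 126.74*I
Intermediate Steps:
√(-Y(175, 41) - 15847) = √(-(175 + 41) - 15847) = √(-1*216 - 15847) = √(-216 - 15847) = √(-16063) = I*√16063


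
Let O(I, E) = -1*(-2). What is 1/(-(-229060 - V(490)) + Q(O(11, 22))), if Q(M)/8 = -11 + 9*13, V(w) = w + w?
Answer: 1/230888 ≈ 4.3311e-6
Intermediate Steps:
V(w) = 2*w
O(I, E) = 2
Q(M) = 848 (Q(M) = 8*(-11 + 9*13) = 8*(-11 + 117) = 8*106 = 848)
1/(-(-229060 - V(490)) + Q(O(11, 22))) = 1/(-(-229060 - 2*490) + 848) = 1/(-(-229060 - 1*980) + 848) = 1/(-(-229060 - 980) + 848) = 1/(-1*(-230040) + 848) = 1/(230040 + 848) = 1/230888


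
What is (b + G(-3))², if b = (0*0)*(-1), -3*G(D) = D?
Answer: 1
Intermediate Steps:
G(D) = -D/3
b = 0 (b = 0*(-1) = 0)
(b + G(-3))² = (0 - ⅓*(-3))² = (0 + 1)² = 1² = 1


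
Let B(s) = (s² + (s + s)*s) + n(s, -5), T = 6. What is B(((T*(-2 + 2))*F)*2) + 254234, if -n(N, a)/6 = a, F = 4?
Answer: 254264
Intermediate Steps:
n(N, a) = -6*a
B(s) = 30 + 3*s² (B(s) = (s² + (s + s)*s) - 6*(-5) = (s² + (2*s)*s) + 30 = (s² + 2*s²) + 30 = 3*s² + 30 = 30 + 3*s²)
B(((T*(-2 + 2))*F)*2) + 254234 = (30 + 3*(((6*(-2 + 2))*4)*2)²) + 254234 = (30 + 3*(((6*0)*4)*2)²) + 254234 = (30 + 3*((0*4)*2)²) + 254234 = (30 + 3*(0*2)²) + 254234 = (30 + 3*0²) + 254234 = (30 + 3*0) + 254234 = (30 + 0) + 254234 = 30 + 254234 = 254264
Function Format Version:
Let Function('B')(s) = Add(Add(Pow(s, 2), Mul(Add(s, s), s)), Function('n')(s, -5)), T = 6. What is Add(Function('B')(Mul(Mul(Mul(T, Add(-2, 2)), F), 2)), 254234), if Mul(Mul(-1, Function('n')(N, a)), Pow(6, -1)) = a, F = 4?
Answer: 254264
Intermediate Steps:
Function('n')(N, a) = Mul(-6, a)
Function('B')(s) = Add(30, Mul(3, Pow(s, 2))) (Function('B')(s) = Add(Add(Pow(s, 2), Mul(Add(s, s), s)), Mul(-6, -5)) = Add(Add(Pow(s, 2), Mul(Mul(2, s), s)), 30) = Add(Add(Pow(s, 2), Mul(2, Pow(s, 2))), 30) = Add(Mul(3, Pow(s, 2)), 30) = Add(30, Mul(3, Pow(s, 2))))
Add(Function('B')(Mul(Mul(Mul(T, Add(-2, 2)), F), 2)), 254234) = Add(Add(30, Mul(3, Pow(Mul(Mul(Mul(6, Add(-2, 2)), 4), 2), 2))), 254234) = Add(Add(30, Mul(3, Pow(Mul(Mul(Mul(6, 0), 4), 2), 2))), 254234) = Add(Add(30, Mul(3, Pow(Mul(Mul(0, 4), 2), 2))), 254234) = Add(Add(30, Mul(3, Pow(Mul(0, 2), 2))), 254234) = Add(Add(30, Mul(3, Pow(0, 2))), 254234) = Add(Add(30, Mul(3, 0)), 254234) = Add(Add(30, 0), 254234) = Add(30, 254234) = 254264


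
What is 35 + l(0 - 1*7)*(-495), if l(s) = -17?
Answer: 8450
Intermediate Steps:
35 + l(0 - 1*7)*(-495) = 35 - 17*(-495) = 35 + 8415 = 8450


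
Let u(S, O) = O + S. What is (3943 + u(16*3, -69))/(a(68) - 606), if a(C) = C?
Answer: -1961/269 ≈ -7.2900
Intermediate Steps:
(3943 + u(16*3, -69))/(a(68) - 606) = (3943 + (-69 + 16*3))/(68 - 606) = (3943 + (-69 + 48))/(-538) = (3943 - 21)*(-1/538) = 3922*(-1/538) = -1961/269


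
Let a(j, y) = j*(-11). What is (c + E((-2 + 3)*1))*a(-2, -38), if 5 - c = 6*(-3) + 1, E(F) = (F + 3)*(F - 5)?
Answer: 132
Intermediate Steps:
a(j, y) = -11*j
E(F) = (-5 + F)*(3 + F) (E(F) = (3 + F)*(-5 + F) = (-5 + F)*(3 + F))
c = 22 (c = 5 - (6*(-3) + 1) = 5 - (-18 + 1) = 5 - 1*(-17) = 5 + 17 = 22)
(c + E((-2 + 3)*1))*a(-2, -38) = (22 + (-15 + ((-2 + 3)*1)**2 - 2*(-2 + 3)))*(-11*(-2)) = (22 + (-15 + (1*1)**2 - 2))*22 = (22 + (-15 + 1**2 - 2*1))*22 = (22 + (-15 + 1 - 2))*22 = (22 - 16)*22 = 6*22 = 132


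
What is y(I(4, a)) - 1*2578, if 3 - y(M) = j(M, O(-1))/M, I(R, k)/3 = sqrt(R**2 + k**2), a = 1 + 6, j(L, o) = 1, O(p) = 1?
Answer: -2575 - sqrt(65)/195 ≈ -2575.0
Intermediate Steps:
a = 7
I(R, k) = 3*sqrt(R**2 + k**2)
y(M) = 3 - 1/M
y(I(4, a)) - 1*2578 = (3 - 1/(3*sqrt(4**2 + 7**2))) - 1*2578 = (3 - 1/(3*sqrt(16 + 49))) - 2578 = (3 - 1/(3*sqrt(65))) - 2578 = (3 - sqrt(65)/195) - 2578 = -2575 - sqrt(65)/195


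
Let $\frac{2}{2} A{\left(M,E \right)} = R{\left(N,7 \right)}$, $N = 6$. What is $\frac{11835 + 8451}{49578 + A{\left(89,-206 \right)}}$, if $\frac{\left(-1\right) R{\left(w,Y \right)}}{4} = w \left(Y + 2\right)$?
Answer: $\frac{3381}{8227} \approx 0.41096$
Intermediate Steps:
$R{\left(w,Y \right)} = - 4 w \left(2 + Y\right)$ ($R{\left(w,Y \right)} = - 4 w \left(Y + 2\right) = - 4 w \left(2 + Y\right)$)
$A{\left(M,E \right)} = -216$ ($A{\left(M,E \right)} = \left(-4\right) 6 \left(2 + 7\right) = \left(-4\right) 6 \cdot 9 = -216$)
$\frac{11835 + 8451}{49578 + A{\left(89,-206 \right)}} = \frac{11835 + 8451}{49578 - 216} = \frac{20286}{49362} = 20286 \cdot \frac{1}{49362} = \frac{3381}{8227}$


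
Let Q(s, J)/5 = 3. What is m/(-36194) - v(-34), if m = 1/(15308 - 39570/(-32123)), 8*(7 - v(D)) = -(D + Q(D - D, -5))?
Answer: -164644721681949/35598858728152 ≈ -4.6250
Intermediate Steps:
Q(s, J) = 15 (Q(s, J) = 5*3 = 15)
v(D) = 71/8 + D/8 (v(D) = 7 - (-1)*(D + 15)/8 = 7 - (-1)*(15 + D)/8 = 7 - (-15 - D)/8 = 7 + (15/8 + D/8) = 71/8 + D/8)
m = 32123/491778454 (m = 1/(15308 - 39570*(-1/32123)) = 1/(15308 + 39570/32123) = 1/(491778454/32123) = 32123/491778454 ≈ 6.5320e-5)
m/(-36194) - v(-34) = (32123/491778454)/(-36194) - (71/8 + (⅛)*(-34)) = (32123/491778454)*(-1/36194) - (71/8 - 17/4) = -32123/17799429364076 - 1*37/8 = -32123/17799429364076 - 37/8 = -164644721681949/35598858728152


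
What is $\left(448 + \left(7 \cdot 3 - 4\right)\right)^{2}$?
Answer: $216225$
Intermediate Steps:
$\left(448 + \left(7 \cdot 3 - 4\right)\right)^{2} = \left(448 + \left(21 - 4\right)\right)^{2} = \left(448 + 17\right)^{2} = 465^{2} = 216225$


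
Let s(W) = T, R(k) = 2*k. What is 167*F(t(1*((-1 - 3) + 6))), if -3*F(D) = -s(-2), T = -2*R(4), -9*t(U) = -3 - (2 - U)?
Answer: -2672/3 ≈ -890.67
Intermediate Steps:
t(U) = 5/9 - U/9 (t(U) = -(-3 - (2 - U))/9 = -(-3 + (-2 + U))/9 = -(-5 + U)/9 = 5/9 - U/9)
T = -16 (T = -4*4 = -2*8 = -16)
s(W) = -16
F(D) = -16/3 (F(D) = -(-1)*(-16)/3 = -1/3*16 = -16/3)
167*F(t(1*((-1 - 3) + 6))) = 167*(-16/3) = -2672/3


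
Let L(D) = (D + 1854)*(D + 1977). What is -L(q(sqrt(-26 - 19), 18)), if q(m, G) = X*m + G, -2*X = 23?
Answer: -14914755/4 + 266823*I*sqrt(5)/2 ≈ -3.7287e+6 + 2.9832e+5*I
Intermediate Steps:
X = -23/2 (X = -1/2*23 = -23/2 ≈ -11.500)
q(m, G) = G - 23*m/2 (q(m, G) = -23*m/2 + G = G - 23*m/2)
L(D) = (1854 + D)*(1977 + D)
-L(q(sqrt(-26 - 19), 18)) = -(3665358 + (18 - 23*sqrt(-26 - 19)/2)**2 + 3831*(18 - 23*sqrt(-26 - 19)/2)) = -(3665358 + (18 - 69*I*sqrt(5)/2)**2 + 3831*(18 - 69*I*sqrt(5)/2)) = -(3665358 + (18 - 69*I*sqrt(5)/2)**2 + (68958 - 264339*I*sqrt(5)/2)) = -(3734316 + (18 - 69*I*sqrt(5)/2)**2 - 264339*I*sqrt(5)/2) = -3734316 - (18 - 69*I*sqrt(5)/2)**2 + 264339*I*sqrt(5)/2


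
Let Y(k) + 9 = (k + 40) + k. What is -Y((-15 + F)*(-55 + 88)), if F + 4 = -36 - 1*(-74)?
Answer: -1285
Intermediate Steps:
F = 34 (F = -4 + (-36 - 1*(-74)) = -4 + (-36 + 74) = -4 + 38 = 34)
Y(k) = 31 + 2*k (Y(k) = -9 + ((k + 40) + k) = -9 + ((40 + k) + k) = -9 + (40 + 2*k) = 31 + 2*k)
-Y((-15 + F)*(-55 + 88)) = -(31 + 2*((-15 + 34)*(-55 + 88))) = -(31 + 2*(19*33)) = -(31 + 2*627) = -(31 + 1254) = -1*1285 = -1285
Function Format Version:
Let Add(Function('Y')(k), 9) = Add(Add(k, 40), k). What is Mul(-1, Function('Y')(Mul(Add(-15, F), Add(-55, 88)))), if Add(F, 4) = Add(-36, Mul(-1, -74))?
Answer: -1285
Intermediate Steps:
F = 34 (F = Add(-4, Add(-36, Mul(-1, -74))) = Add(-4, Add(-36, 74)) = Add(-4, 38) = 34)
Function('Y')(k) = Add(31, Mul(2, k)) (Function('Y')(k) = Add(-9, Add(Add(k, 40), k)) = Add(-9, Add(Add(40, k), k)) = Add(-9, Add(40, Mul(2, k))) = Add(31, Mul(2, k)))
Mul(-1, Function('Y')(Mul(Add(-15, F), Add(-55, 88)))) = Mul(-1, Add(31, Mul(2, Mul(Add(-15, 34), Add(-55, 88))))) = Mul(-1, Add(31, Mul(2, Mul(19, 33)))) = Mul(-1, Add(31, Mul(2, 627))) = Mul(-1, Add(31, 1254)) = Mul(-1, 1285) = -1285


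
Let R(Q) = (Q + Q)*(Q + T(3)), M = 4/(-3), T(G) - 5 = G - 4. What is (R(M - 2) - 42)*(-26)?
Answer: 10868/9 ≈ 1207.6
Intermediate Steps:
T(G) = 1 + G (T(G) = 5 + (G - 4) = 5 + (-4 + G) = 1 + G)
M = -4/3 (M = 4*(-1/3) = -4/3 ≈ -1.3333)
R(Q) = 2*Q*(4 + Q) (R(Q) = (Q + Q)*(Q + (1 + 3)) = (2*Q)*(Q + 4) = (2*Q)*(4 + Q) = 2*Q*(4 + Q))
(R(M - 2) - 42)*(-26) = (2*(-4/3 - 2)*(4 + (-4/3 - 2)) - 42)*(-26) = (2*(-10/3)*(4 - 10/3) - 42)*(-26) = (2*(-10/3)*(2/3) - 42)*(-26) = (-40/9 - 42)*(-26) = -418/9*(-26) = 10868/9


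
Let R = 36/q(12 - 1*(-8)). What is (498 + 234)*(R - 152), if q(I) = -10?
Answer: -569496/5 ≈ -1.1390e+5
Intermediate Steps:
R = -18/5 (R = 36/(-10) = 36*(-⅒) = -18/5 ≈ -3.6000)
(498 + 234)*(R - 152) = (498 + 234)*(-18/5 - 152) = 732*(-778/5) = -569496/5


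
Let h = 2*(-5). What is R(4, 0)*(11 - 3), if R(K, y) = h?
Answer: -80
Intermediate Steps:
h = -10
R(K, y) = -10
R(4, 0)*(11 - 3) = -10*(11 - 3) = -10*8 = -80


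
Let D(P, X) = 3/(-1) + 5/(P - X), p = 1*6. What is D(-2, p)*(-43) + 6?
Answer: 1295/8 ≈ 161.88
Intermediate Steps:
p = 6
D(P, X) = -3 + 5/(P - X) (D(P, X) = 3*(-1) + 5/(P - X) = -3 + 5/(P - X))
D(-2, p)*(-43) + 6 = ((5 - 3*(-2) + 3*6)/(-2 - 1*6))*(-43) + 6 = ((5 + 6 + 18)/(-2 - 6))*(-43) + 6 = (29/(-8))*(-43) + 6 = -⅛*29*(-43) + 6 = -29/8*(-43) + 6 = 1247/8 + 6 = 1295/8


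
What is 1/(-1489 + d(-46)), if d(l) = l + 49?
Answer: -1/1486 ≈ -0.00067295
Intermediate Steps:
d(l) = 49 + l
1/(-1489 + d(-46)) = 1/(-1489 + (49 - 46)) = 1/(-1489 + 3) = 1/(-1486) = -1/1486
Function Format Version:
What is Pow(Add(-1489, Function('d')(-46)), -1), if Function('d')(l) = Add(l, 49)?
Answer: Rational(-1, 1486) ≈ -0.00067295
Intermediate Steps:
Function('d')(l) = Add(49, l)
Pow(Add(-1489, Function('d')(-46)), -1) = Pow(Add(-1489, Add(49, -46)), -1) = Pow(Add(-1489, 3), -1) = Pow(-1486, -1) = Rational(-1, 1486)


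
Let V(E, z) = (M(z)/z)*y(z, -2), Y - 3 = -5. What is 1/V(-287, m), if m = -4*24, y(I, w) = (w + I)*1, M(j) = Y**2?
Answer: 12/49 ≈ 0.24490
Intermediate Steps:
Y = -2 (Y = 3 - 5 = -2)
M(j) = 4 (M(j) = (-2)**2 = 4)
y(I, w) = I + w (y(I, w) = (I + w)*1 = I + w)
m = -96
V(E, z) = 4*(-2 + z)/z (V(E, z) = (4/z)*(z - 2) = (4/z)*(-2 + z) = 4*(-2 + z)/z)
1/V(-287, m) = 1/(4 - 8/(-96)) = 1/(4 - 8*(-1/96)) = 1/(4 + 1/12) = 1/(49/12) = 12/49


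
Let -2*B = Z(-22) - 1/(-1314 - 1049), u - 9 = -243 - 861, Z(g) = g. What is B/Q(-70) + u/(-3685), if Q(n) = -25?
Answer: -2487619/17415310 ≈ -0.14284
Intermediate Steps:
u = -1095 (u = 9 + (-243 - 861) = 9 - 1104 = -1095)
B = 51985/4726 (B = -(-22 - 1/(-1314 - 1049))/2 = -(-22 - 1/(-2363))/2 = -(-22 - 1*(-1/2363))/2 = -(-22 + 1/2363)/2 = -½*(-51985/2363) = 51985/4726 ≈ 11.000)
B/Q(-70) + u/(-3685) = (51985/4726)/(-25) - 1095/(-3685) = (51985/4726)*(-1/25) - 1095*(-1/3685) = -10397/23630 + 219/737 = -2487619/17415310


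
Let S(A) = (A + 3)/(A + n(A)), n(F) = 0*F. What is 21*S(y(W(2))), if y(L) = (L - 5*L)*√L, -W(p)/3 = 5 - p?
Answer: 21 - 7*I/12 ≈ 21.0 - 0.58333*I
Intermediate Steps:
n(F) = 0
W(p) = -15 + 3*p (W(p) = -3*(5 - p) = -15 + 3*p)
y(L) = -4*L^(3/2) (y(L) = (-4*L)*√L = -4*L^(3/2))
S(A) = (3 + A)/A (S(A) = (A + 3)/(A + 0) = (3 + A)/A)
21*S(y(W(2))) = 21*((3 - 4*(-15 + 3*2)^(3/2))/((-4*(-15 + 3*2)^(3/2)))) = 21*((3 - 4*(-15 + 6)^(3/2))/((-4*(-15 + 6)^(3/2)))) = 21*((3 - (-108)*I)/((-(-108)*I))) = 21*((3 + 108*I)/((108*I))) = 21*((-I/108)*(3 + 108*I)) = 21*(-I*(3 + 108*I)/108) = -7*I*(3 + 108*I)/36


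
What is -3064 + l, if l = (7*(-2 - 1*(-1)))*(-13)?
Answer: -2973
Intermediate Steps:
l = 91 (l = (7*(-2 + 1))*(-13) = (7*(-1))*(-13) = -7*(-13) = 91)
-3064 + l = -3064 + 91 = -2973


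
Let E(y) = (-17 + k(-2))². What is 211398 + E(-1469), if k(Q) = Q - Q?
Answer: 211687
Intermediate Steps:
k(Q) = 0
E(y) = 289 (E(y) = (-17 + 0)² = (-17)² = 289)
211398 + E(-1469) = 211398 + 289 = 211687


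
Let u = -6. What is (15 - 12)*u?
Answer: -18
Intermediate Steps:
(15 - 12)*u = (15 - 12)*(-6) = 3*(-6) = -18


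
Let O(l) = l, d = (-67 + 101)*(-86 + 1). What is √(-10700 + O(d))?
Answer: 3*I*√1510 ≈ 116.58*I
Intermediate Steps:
d = -2890 (d = 34*(-85) = -2890)
√(-10700 + O(d)) = √(-10700 - 2890) = √(-13590) = 3*I*√1510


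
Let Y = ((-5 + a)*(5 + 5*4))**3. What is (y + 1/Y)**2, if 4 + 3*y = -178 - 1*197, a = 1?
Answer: 143641002274000009/9000000000000 ≈ 15960.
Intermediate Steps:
Y = -1000000 (Y = ((-5 + 1)*(5 + 5*4))**3 = (-4*(5 + 20))**3 = (-4*25)**3 = (-100)**3 = -1000000)
y = -379/3 (y = -4/3 + (-178 - 1*197)/3 = -4/3 + (-178 - 197)/3 = -4/3 + (1/3)*(-375) = -4/3 - 125 = -379/3 ≈ -126.33)
(y + 1/Y)**2 = (-379/3 + 1/(-1000000))**2 = (-379/3 - 1/1000000)**2 = (-379000003/3000000)**2 = 143641002274000009/9000000000000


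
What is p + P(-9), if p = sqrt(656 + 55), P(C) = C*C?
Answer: 81 + 3*sqrt(79) ≈ 107.66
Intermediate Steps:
P(C) = C**2
p = 3*sqrt(79) (p = sqrt(711) = 3*sqrt(79) ≈ 26.665)
p + P(-9) = 3*sqrt(79) + (-9)**2 = 3*sqrt(79) + 81 = 81 + 3*sqrt(79)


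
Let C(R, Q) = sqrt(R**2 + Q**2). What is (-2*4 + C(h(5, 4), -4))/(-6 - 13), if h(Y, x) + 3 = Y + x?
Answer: 8/19 - 2*sqrt(13)/19 ≈ 0.041521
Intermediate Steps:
h(Y, x) = -3 + Y + x (h(Y, x) = -3 + (Y + x) = -3 + Y + x)
C(R, Q) = sqrt(Q**2 + R**2)
(-2*4 + C(h(5, 4), -4))/(-6 - 13) = (-2*4 + sqrt((-4)**2 + (-3 + 5 + 4)**2))/(-6 - 13) = (-8 + sqrt(16 + 6**2))/(-19) = (-8 + sqrt(16 + 36))*(-1/19) = (-8 + sqrt(52))*(-1/19) = (-8 + 2*sqrt(13))*(-1/19) = 8/19 - 2*sqrt(13)/19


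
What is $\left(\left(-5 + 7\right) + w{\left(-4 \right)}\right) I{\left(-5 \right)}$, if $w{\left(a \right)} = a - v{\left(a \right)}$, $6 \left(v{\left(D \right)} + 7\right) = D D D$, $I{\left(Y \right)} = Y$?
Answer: $- \frac{235}{3} \approx -78.333$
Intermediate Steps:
$v{\left(D \right)} = -7 + \frac{D^{3}}{6}$ ($v{\left(D \right)} = -7 + \frac{D D D}{6} = -7 + \frac{D^{2} D}{6} = -7 + \frac{D^{3}}{6}$)
$w{\left(a \right)} = 7 + a - \frac{a^{3}}{6}$ ($w{\left(a \right)} = a - \left(-7 + \frac{a^{3}}{6}\right) = 7 + a - \frac{a^{3}}{6}$)
$\left(\left(-5 + 7\right) + w{\left(-4 \right)}\right) I{\left(-5 \right)} = \left(\left(-5 + 7\right) - \left(-3 - \frac{32}{3}\right)\right) \left(-5\right) = \left(2 - - \frac{41}{3}\right) \left(-5\right) = \left(2 + \left(7 - 4 + \frac{32}{3}\right)\right) \left(-5\right) = \left(2 + \frac{41}{3}\right) \left(-5\right) = \frac{47}{3} \left(-5\right) = - \frac{235}{3}$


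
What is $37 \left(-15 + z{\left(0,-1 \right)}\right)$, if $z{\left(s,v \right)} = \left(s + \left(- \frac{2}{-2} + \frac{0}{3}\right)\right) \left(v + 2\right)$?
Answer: $-518$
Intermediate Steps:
$z{\left(s,v \right)} = \left(1 + s\right) \left(2 + v\right)$ ($z{\left(s,v \right)} = \left(s + \left(\left(-2\right) \left(- \frac{1}{2}\right) + 0 \cdot \frac{1}{3}\right)\right) \left(2 + v\right) = \left(s + \left(1 + 0\right)\right) \left(2 + v\right) = \left(s + 1\right) \left(2 + v\right) = \left(1 + s\right) \left(2 + v\right)$)
$37 \left(-15 + z{\left(0,-1 \right)}\right) = 37 \left(-15 + \left(2 - 1 + 2 \cdot 0 + 0 \left(-1\right)\right)\right) = 37 \left(-15 + \left(2 - 1 + 0 + 0\right)\right) = 37 \left(-15 + 1\right) = 37 \left(-14\right) = -518$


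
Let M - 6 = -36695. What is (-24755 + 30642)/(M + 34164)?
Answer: -5887/2525 ≈ -2.3315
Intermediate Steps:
M = -36689 (M = 6 - 36695 = -36689)
(-24755 + 30642)/(M + 34164) = (-24755 + 30642)/(-36689 + 34164) = 5887/(-2525) = 5887*(-1/2525) = -5887/2525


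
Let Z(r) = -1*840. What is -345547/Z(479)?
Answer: 345547/840 ≈ 411.37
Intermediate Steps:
Z(r) = -840
-345547/Z(479) = -345547/(-840) = -345547*(-1/840) = 345547/840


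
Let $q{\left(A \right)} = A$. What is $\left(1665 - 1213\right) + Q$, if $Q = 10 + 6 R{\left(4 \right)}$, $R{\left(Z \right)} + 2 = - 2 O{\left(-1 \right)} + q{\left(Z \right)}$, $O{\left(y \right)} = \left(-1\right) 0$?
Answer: $474$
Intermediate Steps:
$O{\left(y \right)} = 0$
$R{\left(Z \right)} = -2 + Z$ ($R{\left(Z \right)} = -2 + \left(\left(-2\right) 0 + Z\right) = -2 + \left(0 + Z\right) = -2 + Z$)
$Q = 22$ ($Q = 10 + 6 \left(-2 + 4\right) = 10 + 6 \cdot 2 = 10 + 12 = 22$)
$\left(1665 - 1213\right) + Q = \left(1665 - 1213\right) + 22 = 452 + 22 = 474$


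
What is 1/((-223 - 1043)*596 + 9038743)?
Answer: 1/8284207 ≈ 1.2071e-7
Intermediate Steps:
1/((-223 - 1043)*596 + 9038743) = 1/(-1266*596 + 9038743) = 1/(-754536 + 9038743) = 1/8284207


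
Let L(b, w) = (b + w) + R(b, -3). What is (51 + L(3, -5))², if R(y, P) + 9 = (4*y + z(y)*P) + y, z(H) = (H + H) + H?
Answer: 784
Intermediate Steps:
z(H) = 3*H (z(H) = 2*H + H = 3*H)
R(y, P) = -9 + 5*y + 3*P*y (R(y, P) = -9 + ((4*y + (3*y)*P) + y) = -9 + ((4*y + 3*P*y) + y) = -9 + (5*y + 3*P*y) = -9 + 5*y + 3*P*y)
L(b, w) = -9 + w - 3*b (L(b, w) = (b + w) + (-9 + 5*b + 3*(-3)*b) = (b + w) + (-9 + 5*b - 9*b) = (b + w) + (-9 - 4*b) = -9 + w - 3*b)
(51 + L(3, -5))² = (51 + (-9 - 5 - 3*3))² = (51 + (-9 - 5 - 9))² = (51 - 23)² = 28² = 784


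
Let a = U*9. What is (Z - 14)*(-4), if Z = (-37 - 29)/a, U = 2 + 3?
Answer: 928/15 ≈ 61.867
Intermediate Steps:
U = 5
a = 45 (a = 5*9 = 45)
Z = -22/15 (Z = (-37 - 29)/45 = -66*1/45 = -22/15 ≈ -1.4667)
(Z - 14)*(-4) = (-22/15 - 14)*(-4) = -232/15*(-4) = 928/15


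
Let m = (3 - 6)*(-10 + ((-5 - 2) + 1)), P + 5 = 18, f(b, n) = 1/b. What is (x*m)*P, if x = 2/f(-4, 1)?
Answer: -4992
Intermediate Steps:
P = 13 (P = -5 + 18 = 13)
x = -8 (x = 2/(1/(-4)) = 2/(-¼) = 2*(-4) = -8)
m = 48 (m = -3*(-10 + (-7 + 1)) = -3*(-10 - 6) = -3*(-16) = 48)
(x*m)*P = -8*48*13 = -384*13 = -4992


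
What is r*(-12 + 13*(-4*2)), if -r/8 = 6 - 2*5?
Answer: -3712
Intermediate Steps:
r = 32 (r = -8*(6 - 2*5) = -8*(6 - 10) = -8*(-4) = 32)
r*(-12 + 13*(-4*2)) = 32*(-12 + 13*(-4*2)) = 32*(-12 + 13*(-8)) = 32*(-12 - 104) = 32*(-116) = -3712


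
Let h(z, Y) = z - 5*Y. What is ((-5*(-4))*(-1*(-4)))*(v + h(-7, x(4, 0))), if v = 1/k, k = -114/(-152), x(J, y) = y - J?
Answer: 3440/3 ≈ 1146.7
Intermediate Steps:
k = ¾ (k = -114*(-1/152) = ¾ ≈ 0.75000)
v = 4/3 (v = 1/(¾) = 4/3 ≈ 1.3333)
((-5*(-4))*(-1*(-4)))*(v + h(-7, x(4, 0))) = ((-5*(-4))*(-1*(-4)))*(4/3 + (-7 - 5*(0 - 1*4))) = (20*4)*(4/3 + (-7 - 5*(0 - 4))) = 80*(4/3 + (-7 - 5*(-4))) = 80*(4/3 + (-7 + 20)) = 80*(4/3 + 13) = 80*(43/3) = 3440/3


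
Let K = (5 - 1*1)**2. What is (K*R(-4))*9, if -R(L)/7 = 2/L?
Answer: 504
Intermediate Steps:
K = 16 (K = (5 - 1)**2 = 4**2 = 16)
R(L) = -14/L
(K*R(-4))*9 = (16*(-14/(-4)))*9 = (16*(-14*(-1/4)))*9 = (16*(7/2))*9 = 56*9 = 504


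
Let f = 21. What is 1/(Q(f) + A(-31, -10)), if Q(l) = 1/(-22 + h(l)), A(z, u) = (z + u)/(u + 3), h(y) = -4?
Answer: 182/1059 ≈ 0.17186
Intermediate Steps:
A(z, u) = (u + z)/(3 + u)
Q(l) = -1/26 (Q(l) = 1/(-22 - 4) = 1/(-26) = -1/26)
1/(Q(f) + A(-31, -10)) = 1/(-1/26 + (-10 - 31)/(3 - 10)) = 1/(-1/26 - 41/(-7)) = 1/(-1/26 - 1/7*(-41)) = 1/(-1/26 + 41/7) = 1/(1059/182) = 182/1059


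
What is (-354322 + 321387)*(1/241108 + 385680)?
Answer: -437520459839905/34444 ≈ -1.2702e+10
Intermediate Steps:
(-354322 + 321387)*(1/241108 + 385680) = -32935*(1/241108 + 385680) = -32935*92990533441/241108 = -437520459839905/34444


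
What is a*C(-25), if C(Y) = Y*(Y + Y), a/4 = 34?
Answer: 170000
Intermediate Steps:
a = 136 (a = 4*34 = 136)
C(Y) = 2*Y² (C(Y) = Y*(2*Y) = 2*Y²)
a*C(-25) = 136*(2*(-25)²) = 136*(2*625) = 136*1250 = 170000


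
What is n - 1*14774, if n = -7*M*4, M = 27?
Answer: -15530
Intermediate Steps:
n = -756 (n = -7*27*4 = -189*4 = -756)
n - 1*14774 = -756 - 1*14774 = -756 - 14774 = -15530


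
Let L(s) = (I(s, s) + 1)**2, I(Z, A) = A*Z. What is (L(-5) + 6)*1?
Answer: 682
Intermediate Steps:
L(s) = (1 + s**2)**2 (L(s) = (s*s + 1)**2 = (s**2 + 1)**2 = (1 + s**2)**2)
(L(-5) + 6)*1 = ((1 + (-5)**2)**2 + 6)*1 = ((1 + 25)**2 + 6)*1 = (26**2 + 6)*1 = (676 + 6)*1 = 682*1 = 682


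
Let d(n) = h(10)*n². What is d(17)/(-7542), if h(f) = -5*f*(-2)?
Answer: -14450/3771 ≈ -3.8319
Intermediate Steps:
h(f) = 10*f
d(n) = 100*n² (d(n) = (10*10)*n² = 100*n²)
d(17)/(-7542) = (100*17²)/(-7542) = (100*289)*(-1/7542) = 28900*(-1/7542) = -14450/3771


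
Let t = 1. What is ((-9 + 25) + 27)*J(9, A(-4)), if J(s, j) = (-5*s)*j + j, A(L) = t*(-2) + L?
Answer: 11352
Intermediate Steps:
A(L) = -2 + L (A(L) = 1*(-2) + L = -2 + L)
J(s, j) = j - 5*j*s (J(s, j) = -5*j*s + j = j - 5*j*s)
((-9 + 25) + 27)*J(9, A(-4)) = ((-9 + 25) + 27)*((-2 - 4)*(1 - 5*9)) = (16 + 27)*(-6*(1 - 45)) = 43*(-6*(-44)) = 43*264 = 11352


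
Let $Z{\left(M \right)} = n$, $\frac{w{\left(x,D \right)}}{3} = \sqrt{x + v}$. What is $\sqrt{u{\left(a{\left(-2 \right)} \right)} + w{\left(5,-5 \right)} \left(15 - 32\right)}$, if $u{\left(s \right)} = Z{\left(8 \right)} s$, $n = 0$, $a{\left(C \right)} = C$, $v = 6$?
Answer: $i \sqrt[4]{11} \sqrt{51} \approx 13.006 i$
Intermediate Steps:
$w{\left(x,D \right)} = 3 \sqrt{6 + x}$ ($w{\left(x,D \right)} = 3 \sqrt{x + 6} = 3 \sqrt{6 + x}$)
$Z{\left(M \right)} = 0$
$u{\left(s \right)} = 0$ ($u{\left(s \right)} = 0 s = 0$)
$\sqrt{u{\left(a{\left(-2 \right)} \right)} + w{\left(5,-5 \right)} \left(15 - 32\right)} = \sqrt{0 + 3 \sqrt{6 + 5} \left(15 - 32\right)} = \sqrt{0 + 3 \sqrt{11} \left(-17\right)} = \sqrt{0 - 51 \sqrt{11}} = \sqrt{- 51 \sqrt{11}} = i \sqrt[4]{11} \sqrt{51}$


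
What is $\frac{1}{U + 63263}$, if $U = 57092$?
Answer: $\frac{1}{120355} \approx 8.3088 \cdot 10^{-6}$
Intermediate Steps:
$\frac{1}{U + 63263} = \frac{1}{57092 + 63263} = \frac{1}{120355}$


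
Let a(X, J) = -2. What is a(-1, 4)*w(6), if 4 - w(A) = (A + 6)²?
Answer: 280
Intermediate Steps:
w(A) = 4 - (6 + A)² (w(A) = 4 - (A + 6)² = 4 - (6 + A)²)
a(-1, 4)*w(6) = -2*(4 - (6 + 6)²) = -2*(4 - 1*12²) = -2*(4 - 1*144) = -2*(4 - 144) = -2*(-140) = 280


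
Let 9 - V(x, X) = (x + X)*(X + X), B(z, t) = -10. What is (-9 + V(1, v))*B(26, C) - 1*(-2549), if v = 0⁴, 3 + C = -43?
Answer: 2549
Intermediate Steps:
C = -46 (C = -3 - 43 = -46)
v = 0
V(x, X) = 9 - 2*X*(X + x) (V(x, X) = 9 - (x + X)*(X + X) = 9 - (X + x)*2*X = 9 - 2*X*(X + x))
(-9 + V(1, v))*B(26, C) - 1*(-2549) = (-9 + (9 - 2*0² - 2*0*1))*(-10) - 1*(-2549) = (-9 + (9 - 2*0 + 0))*(-10) + 2549 = (-9 + (9 + 0 + 0))*(-10) + 2549 = (-9 + 9)*(-10) + 2549 = 0*(-10) + 2549 = 0 + 2549 = 2549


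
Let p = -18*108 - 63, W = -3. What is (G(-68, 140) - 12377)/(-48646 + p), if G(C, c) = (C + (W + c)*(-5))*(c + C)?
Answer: 66593/50653 ≈ 1.3147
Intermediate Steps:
p = -2007 (p = -1944 - 63 = -2007)
G(C, c) = (C + c)*(15 + C - 5*c) (G(C, c) = (C + (-3 + c)*(-5))*(c + C) = (C + (15 - 5*c))*(C + c) = (15 + C - 5*c)*(C + c) = (C + c)*(15 + C - 5*c))
(G(-68, 140) - 12377)/(-48646 + p) = (((-68)² - 5*140² + 15*(-68) + 15*140 - 4*(-68)*140) - 12377)/(-48646 - 2007) = ((4624 - 5*19600 - 1020 + 2100 + 38080) - 12377)/(-50653) = ((4624 - 98000 - 1020 + 2100 + 38080) - 12377)*(-1/50653) = (-54216 - 12377)*(-1/50653) = -66593*(-1/50653) = 66593/50653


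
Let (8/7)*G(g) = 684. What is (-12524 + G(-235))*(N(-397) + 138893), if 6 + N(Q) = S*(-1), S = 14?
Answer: -3312259923/2 ≈ -1.6561e+9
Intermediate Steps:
N(Q) = -20 (N(Q) = -6 + 14*(-1) = -6 - 14 = -20)
G(g) = 1197/2 (G(g) = (7/8)*684 = 1197/2)
(-12524 + G(-235))*(N(-397) + 138893) = (-12524 + 1197/2)*(-20 + 138893) = -23851/2*138873 = -3312259923/2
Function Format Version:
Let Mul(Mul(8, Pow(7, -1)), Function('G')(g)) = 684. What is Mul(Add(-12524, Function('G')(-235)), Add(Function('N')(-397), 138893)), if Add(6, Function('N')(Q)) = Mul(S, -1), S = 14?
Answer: Rational(-3312259923, 2) ≈ -1.6561e+9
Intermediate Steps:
Function('N')(Q) = -20 (Function('N')(Q) = Add(-6, Mul(14, -1)) = Add(-6, -14) = -20)
Function('G')(g) = Rational(1197, 2) (Function('G')(g) = Mul(Rational(7, 8), 684) = Rational(1197, 2))
Mul(Add(-12524, Function('G')(-235)), Add(Function('N')(-397), 138893)) = Mul(Add(-12524, Rational(1197, 2)), Add(-20, 138893)) = Mul(Rational(-23851, 2), 138873) = Rational(-3312259923, 2)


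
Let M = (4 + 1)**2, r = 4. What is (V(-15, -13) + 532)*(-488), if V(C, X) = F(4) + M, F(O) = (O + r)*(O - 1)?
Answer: -283528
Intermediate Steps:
M = 25 (M = 5**2 = 25)
F(O) = (-1 + O)*(4 + O) (F(O) = (O + 4)*(O - 1) = (4 + O)*(-1 + O) = (-1 + O)*(4 + O))
V(C, X) = 49 (V(C, X) = (-4 + 4**2 + 3*4) + 25 = (-4 + 16 + 12) + 25 = 24 + 25 = 49)
(V(-15, -13) + 532)*(-488) = (49 + 532)*(-488) = 581*(-488) = -283528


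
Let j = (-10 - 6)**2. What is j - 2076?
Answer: -1820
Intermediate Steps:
j = 256 (j = (-16)**2 = 256)
j - 2076 = 256 - 2076 = -1820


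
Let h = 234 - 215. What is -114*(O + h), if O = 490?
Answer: -58026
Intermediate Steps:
h = 19
-114*(O + h) = -114*(490 + 19) = -114*509 = -58026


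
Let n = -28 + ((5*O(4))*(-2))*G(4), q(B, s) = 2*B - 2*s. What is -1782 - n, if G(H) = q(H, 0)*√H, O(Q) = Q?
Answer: -1114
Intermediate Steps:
q(B, s) = -2*s + 2*B
G(H) = 2*H^(3/2) (G(H) = (-2*0 + 2*H)*√H = (0 + 2*H)*√H = (2*H)*√H = 2*H^(3/2))
n = -668 (n = -28 + ((5*4)*(-2))*(2*4^(3/2)) = -28 + (20*(-2))*(2*8) = -28 - 40*16 = -28 - 640 = -668)
-1782 - n = -1782 - 1*(-668) = -1782 + 668 = -1114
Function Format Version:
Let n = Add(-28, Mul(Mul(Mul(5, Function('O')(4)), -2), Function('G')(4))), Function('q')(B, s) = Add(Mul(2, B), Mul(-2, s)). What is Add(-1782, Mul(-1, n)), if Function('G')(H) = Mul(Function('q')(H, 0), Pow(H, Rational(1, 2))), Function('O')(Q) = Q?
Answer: -1114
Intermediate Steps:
Function('q')(B, s) = Add(Mul(-2, s), Mul(2, B))
Function('G')(H) = Mul(2, Pow(H, Rational(3, 2))) (Function('G')(H) = Mul(Add(Mul(-2, 0), Mul(2, H)), Pow(H, Rational(1, 2))) = Mul(Add(0, Mul(2, H)), Pow(H, Rational(1, 2))) = Mul(Mul(2, H), Pow(H, Rational(1, 2))) = Mul(2, Pow(H, Rational(3, 2))))
n = -668 (n = Add(-28, Mul(Mul(Mul(5, 4), -2), Mul(2, Pow(4, Rational(3, 2))))) = Add(-28, Mul(Mul(20, -2), Mul(2, 8))) = Add(-28, Mul(-40, 16)) = Add(-28, -640) = -668)
Add(-1782, Mul(-1, n)) = Add(-1782, Mul(-1, -668)) = Add(-1782, 668) = -1114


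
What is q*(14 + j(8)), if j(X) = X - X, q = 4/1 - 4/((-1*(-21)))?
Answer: 160/3 ≈ 53.333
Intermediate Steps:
q = 80/21 (q = 4*1 - 4/21 = 4 - 4*1/21 = 4 - 4/21 = 80/21 ≈ 3.8095)
j(X) = 0
q*(14 + j(8)) = 80*(14 + 0)/21 = (80/21)*14 = 160/3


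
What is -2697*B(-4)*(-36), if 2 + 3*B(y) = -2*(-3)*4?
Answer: 712008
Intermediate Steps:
B(y) = 22/3 (B(y) = -2/3 + (-2*(-3)*4)/3 = -2/3 + (6*4)/3 = -2/3 + (1/3)*24 = -2/3 + 8 = 22/3)
-2697*B(-4)*(-36) = -19778*(-36) = -2697*(-264) = 712008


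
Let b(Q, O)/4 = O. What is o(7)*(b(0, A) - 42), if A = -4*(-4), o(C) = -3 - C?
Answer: -220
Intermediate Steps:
A = 16
b(Q, O) = 4*O
o(7)*(b(0, A) - 42) = (-3 - 1*7)*(4*16 - 42) = (-3 - 7)*(64 - 42) = -10*22 = -220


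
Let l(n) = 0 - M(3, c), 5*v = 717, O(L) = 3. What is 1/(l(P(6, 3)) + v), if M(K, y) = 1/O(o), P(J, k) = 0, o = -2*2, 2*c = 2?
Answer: 15/2146 ≈ 0.0069897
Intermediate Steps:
c = 1 (c = (½)*2 = 1)
o = -4
M(K, y) = ⅓ (M(K, y) = 1/3 = ⅓)
v = 717/5 (v = (⅕)*717 = 717/5 ≈ 143.40)
l(n) = -⅓ (l(n) = 0 - 1*⅓ = 0 - ⅓ = -⅓)
1/(l(P(6, 3)) + v) = 1/(-⅓ + 717/5) = 1/(2146/15) = 15/2146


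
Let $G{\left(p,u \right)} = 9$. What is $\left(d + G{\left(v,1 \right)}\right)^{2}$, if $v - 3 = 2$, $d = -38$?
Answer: $841$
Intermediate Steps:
$v = 5$ ($v = 3 + 2 = 5$)
$\left(d + G{\left(v,1 \right)}\right)^{2} = \left(-38 + 9\right)^{2} = \left(-29\right)^{2} = 841$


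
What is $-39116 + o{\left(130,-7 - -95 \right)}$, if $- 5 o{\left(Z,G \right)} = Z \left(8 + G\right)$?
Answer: $-41612$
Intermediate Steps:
$o{\left(Z,G \right)} = - \frac{Z \left(8 + G\right)}{5}$
$-39116 + o{\left(130,-7 - -95 \right)} = -39116 - 26 \left(8 - -88\right) = -39116 - 26 \left(8 + \left(-7 + 95\right)\right) = -39116 - 26 \left(8 + 88\right) = -39116 - 26 \cdot 96 = -39116 - 2496 = -41612$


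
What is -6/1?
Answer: -6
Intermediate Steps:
-6/1 = -6*1 = -6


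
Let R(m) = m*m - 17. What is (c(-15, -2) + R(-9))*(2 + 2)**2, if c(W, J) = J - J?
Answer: 1024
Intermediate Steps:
c(W, J) = 0
R(m) = -17 + m**2 (R(m) = m**2 - 17 = -17 + m**2)
(c(-15, -2) + R(-9))*(2 + 2)**2 = (0 + (-17 + (-9)**2))*(2 + 2)**2 = (0 + (-17 + 81))*4**2 = (0 + 64)*16 = 64*16 = 1024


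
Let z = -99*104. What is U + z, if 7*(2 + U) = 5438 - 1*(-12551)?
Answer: -54097/7 ≈ -7728.1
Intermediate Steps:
z = -10296
U = 17975/7 (U = -2 + (5438 - 1*(-12551))/7 = -2 + (5438 + 12551)/7 = -2 + (⅐)*17989 = -2 + 17989/7 = 17975/7 ≈ 2567.9)
U + z = 17975/7 - 10296 = -54097/7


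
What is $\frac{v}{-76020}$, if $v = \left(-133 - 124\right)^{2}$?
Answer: $- \frac{66049}{76020} \approx -0.86884$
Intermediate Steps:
$v = 66049$ ($v = \left(-257\right)^{2} = 66049$)
$\frac{v}{-76020} = \frac{66049}{-76020} = 66049 \left(- \frac{1}{76020}\right) = - \frac{66049}{76020}$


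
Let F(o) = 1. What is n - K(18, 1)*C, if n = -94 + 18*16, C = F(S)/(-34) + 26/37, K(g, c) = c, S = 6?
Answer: 243205/1258 ≈ 193.33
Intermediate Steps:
C = 847/1258 (C = 1/(-34) + 26/37 = 1*(-1/34) + 26*(1/37) = -1/34 + 26/37 = 847/1258 ≈ 0.67329)
n = 194 (n = -94 + 288 = 194)
n - K(18, 1)*C = 194 - 847/1258 = 243205/1258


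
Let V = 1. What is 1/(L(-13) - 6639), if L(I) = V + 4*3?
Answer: -1/6626 ≈ -0.00015092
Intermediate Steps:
L(I) = 13 (L(I) = 1 + 4*3 = 1 + 12 = 13)
1/(L(-13) - 6639) = 1/(13 - 6639) = 1/(-6626) = -1/6626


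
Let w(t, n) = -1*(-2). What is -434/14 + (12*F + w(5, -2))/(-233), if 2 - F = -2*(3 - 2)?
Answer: -7273/233 ≈ -31.215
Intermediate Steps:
w(t, n) = 2
F = 4 (F = 2 - (-2)*(3 - 2) = 2 - (-2) = 2 - 1*(-2) = 2 + 2 = 4)
-434/14 + (12*F + w(5, -2))/(-233) = -434/14 + (12*4 + 2)/(-233) = -434*1/14 + (48 + 2)*(-1/233) = -31 + 50*(-1/233) = -31 - 50/233 = -7273/233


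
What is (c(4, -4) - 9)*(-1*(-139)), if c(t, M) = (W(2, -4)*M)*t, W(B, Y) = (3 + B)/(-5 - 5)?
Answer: -139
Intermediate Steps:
W(B, Y) = -3/10 - B/10 (W(B, Y) = (3 + B)/(-10) = (3 + B)*(-1/10) = -3/10 - B/10)
c(t, M) = -M*t/2 (c(t, M) = ((-3/10 - 1/10*2)*M)*t = ((-3/10 - 1/5)*M)*t = (-M/2)*t = -M*t/2)
(c(4, -4) - 9)*(-1*(-139)) = (-1/2*(-4)*4 - 9)*(-1*(-139)) = (8 - 9)*139 = -1*139 = -139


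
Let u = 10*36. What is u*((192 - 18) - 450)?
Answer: -99360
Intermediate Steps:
u = 360
u*((192 - 18) - 450) = 360*((192 - 18) - 450) = 360*(174 - 450) = 360*(-276) = -99360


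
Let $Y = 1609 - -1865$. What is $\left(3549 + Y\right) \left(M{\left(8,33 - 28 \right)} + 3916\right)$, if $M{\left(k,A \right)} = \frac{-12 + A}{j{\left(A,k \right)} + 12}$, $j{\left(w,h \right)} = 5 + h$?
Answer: $\frac{687502539}{25} \approx 2.75 \cdot 10^{7}$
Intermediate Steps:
$Y = 3474$ ($Y = 1609 + 1865 = 3474$)
$M{\left(k,A \right)} = \frac{-12 + A}{17 + k}$ ($M{\left(k,A \right)} = \frac{-12 + A}{\left(5 + k\right) + 12} = \frac{-12 + A}{17 + k}$)
$\left(3549 + Y\right) \left(M{\left(8,33 - 28 \right)} + 3916\right) = \left(3549 + 3474\right) \left(\frac{-12 + \left(33 - 28\right)}{17 + 8} + 3916\right) = 7023 \left(\frac{-12 + \left(33 - 28\right)}{25} + 3916\right) = 7023 \left(\frac{-12 + 5}{25} + 3916\right) = 7023 \left(\frac{1}{25} \left(-7\right) + 3916\right) = 7023 \left(- \frac{7}{25} + 3916\right) = 7023 \cdot \frac{97893}{25} = \frac{687502539}{25}$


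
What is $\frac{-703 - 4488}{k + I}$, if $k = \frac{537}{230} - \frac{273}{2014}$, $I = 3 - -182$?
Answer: $- \frac{601143755}{21678607} \approx -27.73$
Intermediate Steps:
$I = 185$ ($I = 3 + 182 = 185$)
$k = \frac{254682}{115805}$ ($k = 537 \cdot \frac{1}{230} - \frac{273}{2014} = \frac{537}{230} - \frac{273}{2014} = \frac{254682}{115805} \approx 2.1992$)
$\frac{-703 - 4488}{k + I} = \frac{-703 - 4488}{\frac{254682}{115805} + 185} = - \frac{5191}{\frac{21678607}{115805}} = \left(-5191\right) \frac{115805}{21678607} = - \frac{601143755}{21678607}$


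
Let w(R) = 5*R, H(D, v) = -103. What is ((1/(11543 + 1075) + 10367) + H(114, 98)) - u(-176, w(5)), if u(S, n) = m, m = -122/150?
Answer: 3238035391/315450 ≈ 10265.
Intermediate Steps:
m = -61/75 (m = -122*1/150 = -61/75 ≈ -0.81333)
u(S, n) = -61/75
((1/(11543 + 1075) + 10367) + H(114, 98)) - u(-176, w(5)) = ((1/(11543 + 1075) + 10367) - 103) - 1*(-61/75) = ((1/12618 + 10367) - 103) + 61/75 = (130810807/12618 - 103) + 61/75 = 129511153/12618 + 61/75 = 3238035391/315450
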